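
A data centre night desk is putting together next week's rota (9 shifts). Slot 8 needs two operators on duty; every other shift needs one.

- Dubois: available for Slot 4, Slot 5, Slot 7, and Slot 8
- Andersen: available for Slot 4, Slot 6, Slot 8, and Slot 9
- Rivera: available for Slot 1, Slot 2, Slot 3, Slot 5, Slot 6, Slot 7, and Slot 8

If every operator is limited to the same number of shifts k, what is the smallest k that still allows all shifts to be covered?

4

With 3 operators and 10 worker-slots to fill, someone must work at least ⌈10/3⌉ = 4 shifts, so k ≥ 4.
k = 4 works: Slot 1→Rivera, Slot 2→Rivera, Slot 3→Rivera, Slot 4→Dubois, Slot 5→Dubois, Slot 6→Andersen, Slot 7→Dubois, Slot 8→Dubois+Andersen, Slot 9→Andersen.
Loads: Dubois 4, Andersen 3, Rivera 3 — all ≤ 4.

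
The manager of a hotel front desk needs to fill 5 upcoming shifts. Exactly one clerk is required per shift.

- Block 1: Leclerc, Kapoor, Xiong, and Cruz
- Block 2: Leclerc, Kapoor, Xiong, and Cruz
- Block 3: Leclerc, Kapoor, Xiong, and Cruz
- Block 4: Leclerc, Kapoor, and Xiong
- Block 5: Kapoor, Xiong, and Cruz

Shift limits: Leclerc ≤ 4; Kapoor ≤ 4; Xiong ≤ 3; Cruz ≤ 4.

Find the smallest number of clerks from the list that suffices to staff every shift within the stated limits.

2

5 slots to fill and no one can take more than 4, so at least ⌈5/4⌉ = 2 clerks are needed.
Leclerc and Kapoor alone can cover everything: Block 1→Leclerc, Block 2→Leclerc, Block 3→Leclerc, Block 4→Leclerc, Block 5→Kapoor.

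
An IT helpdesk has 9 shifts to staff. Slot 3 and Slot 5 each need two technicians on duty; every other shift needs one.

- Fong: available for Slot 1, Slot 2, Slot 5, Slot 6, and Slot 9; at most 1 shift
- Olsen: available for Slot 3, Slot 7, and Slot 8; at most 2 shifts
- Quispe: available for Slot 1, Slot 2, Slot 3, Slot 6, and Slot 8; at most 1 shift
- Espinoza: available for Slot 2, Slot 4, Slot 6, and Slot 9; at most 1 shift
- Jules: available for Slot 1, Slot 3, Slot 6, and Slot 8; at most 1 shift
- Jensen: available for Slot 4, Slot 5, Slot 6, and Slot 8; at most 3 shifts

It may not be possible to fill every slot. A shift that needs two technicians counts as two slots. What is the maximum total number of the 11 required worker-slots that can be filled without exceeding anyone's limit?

9

Total capacity across all technicians is 1+2+1+1+1+3 = 9, and 11 slots are needed, so at most 9 can be filled.
An assignment achieving 9: Slot 1→Quispe, Slot 3→Olsen+Jules, Slot 4→Espinoza, Slot 5→Fong+Jensen, Slot 6→Jensen, Slot 7→Olsen, Slot 8→Jensen.
Loads: Fong 1/1, Olsen 2/2, Quispe 1/1, Espinoza 1/1, Jules 1/1, Jensen 3/3.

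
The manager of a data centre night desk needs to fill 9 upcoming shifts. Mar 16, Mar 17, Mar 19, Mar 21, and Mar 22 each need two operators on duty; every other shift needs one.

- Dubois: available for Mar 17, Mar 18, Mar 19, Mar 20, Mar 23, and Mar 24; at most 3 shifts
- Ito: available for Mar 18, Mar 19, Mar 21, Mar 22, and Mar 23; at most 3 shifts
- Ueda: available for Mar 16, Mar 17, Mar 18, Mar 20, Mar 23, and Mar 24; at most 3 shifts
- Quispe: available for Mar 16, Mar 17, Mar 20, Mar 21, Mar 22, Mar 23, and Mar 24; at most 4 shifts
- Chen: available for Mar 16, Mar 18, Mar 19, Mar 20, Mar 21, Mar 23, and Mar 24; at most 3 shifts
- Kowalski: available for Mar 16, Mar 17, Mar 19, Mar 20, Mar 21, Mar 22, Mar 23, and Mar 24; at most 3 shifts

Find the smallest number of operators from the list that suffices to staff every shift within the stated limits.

14 slots to fill and no one can take more than 4, so at least ⌈14/4⌉ = 4 operators are needed.
Any 4 operators together have capacity at most 4+3+3+3 = 13 < 14 slots, so 4 can never suffice.
Dubois, Ito, Ueda, Quispe, and Chen alone can cover everything: Mar 16→Ueda+Quispe, Mar 17→Dubois+Ueda, Mar 18→Dubois, Mar 19→Dubois+Ito, Mar 20→Ueda, Mar 21→Ito+Quispe, Mar 22→Ito+Quispe, Mar 23→Chen, Mar 24→Quispe.

5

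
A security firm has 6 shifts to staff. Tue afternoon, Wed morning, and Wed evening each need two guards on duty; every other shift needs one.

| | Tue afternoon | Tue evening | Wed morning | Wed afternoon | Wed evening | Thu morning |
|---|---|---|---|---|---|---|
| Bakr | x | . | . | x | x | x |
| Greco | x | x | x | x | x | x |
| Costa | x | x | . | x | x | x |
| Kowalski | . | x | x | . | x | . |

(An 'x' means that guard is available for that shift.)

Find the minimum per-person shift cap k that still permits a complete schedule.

With 4 guards and 9 worker-slots to fill, someone must work at least ⌈9/4⌉ = 3 shifts, so k ≥ 3.
k = 3 works: Tue afternoon→Bakr+Greco, Tue evening→Greco, Wed morning→Greco+Kowalski, Wed afternoon→Bakr, Wed evening→Costa+Kowalski, Thu morning→Bakr.
Loads: Bakr 3, Greco 3, Costa 1, Kowalski 2 — all ≤ 3.

3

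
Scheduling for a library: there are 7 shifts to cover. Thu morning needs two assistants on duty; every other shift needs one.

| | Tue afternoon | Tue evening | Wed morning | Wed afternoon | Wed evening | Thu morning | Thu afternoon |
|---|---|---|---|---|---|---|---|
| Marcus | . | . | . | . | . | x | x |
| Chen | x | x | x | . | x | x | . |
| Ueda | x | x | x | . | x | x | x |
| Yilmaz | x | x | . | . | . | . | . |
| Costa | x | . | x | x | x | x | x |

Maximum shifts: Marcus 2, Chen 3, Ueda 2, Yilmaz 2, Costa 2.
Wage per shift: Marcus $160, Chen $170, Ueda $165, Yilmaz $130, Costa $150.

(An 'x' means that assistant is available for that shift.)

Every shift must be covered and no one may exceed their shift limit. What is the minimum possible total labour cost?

Wed afternoon can only be covered by Costa, so that assignment is forced.
Picking the cheapest available assistant for each shift independently would cost $1170, but that ignores the shift limits.
An optimal schedule: Tue afternoon→Yilmaz, Tue evening→Yilmaz, Wed morning→Costa, Wed afternoon→Costa, Wed evening→Ueda, Thu morning→Marcus+Ueda, Thu afternoon→Marcus.
Total: 130 + 130 + 150 + 150 + 165 + 160 + 165 + 160 = $1210.

$1210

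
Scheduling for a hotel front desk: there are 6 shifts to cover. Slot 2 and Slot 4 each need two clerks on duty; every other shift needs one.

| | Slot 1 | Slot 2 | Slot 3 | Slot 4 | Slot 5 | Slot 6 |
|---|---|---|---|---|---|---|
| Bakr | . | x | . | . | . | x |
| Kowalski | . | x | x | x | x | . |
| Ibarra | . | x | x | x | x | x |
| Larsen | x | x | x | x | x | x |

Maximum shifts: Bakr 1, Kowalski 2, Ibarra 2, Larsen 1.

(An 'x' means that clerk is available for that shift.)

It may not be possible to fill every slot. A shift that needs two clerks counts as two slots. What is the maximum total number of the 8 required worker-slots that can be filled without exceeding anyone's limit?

6

Total capacity across all clerks is 1+2+2+1 = 6, and 8 slots are needed, so at most 6 can be filled.
An assignment achieving 6: Slot 1→Larsen, Slot 3→Kowalski, Slot 4→Kowalski+Ibarra, Slot 5→Ibarra, Slot 6→Bakr.
Loads: Bakr 1/1, Kowalski 2/2, Ibarra 2/2, Larsen 1/1.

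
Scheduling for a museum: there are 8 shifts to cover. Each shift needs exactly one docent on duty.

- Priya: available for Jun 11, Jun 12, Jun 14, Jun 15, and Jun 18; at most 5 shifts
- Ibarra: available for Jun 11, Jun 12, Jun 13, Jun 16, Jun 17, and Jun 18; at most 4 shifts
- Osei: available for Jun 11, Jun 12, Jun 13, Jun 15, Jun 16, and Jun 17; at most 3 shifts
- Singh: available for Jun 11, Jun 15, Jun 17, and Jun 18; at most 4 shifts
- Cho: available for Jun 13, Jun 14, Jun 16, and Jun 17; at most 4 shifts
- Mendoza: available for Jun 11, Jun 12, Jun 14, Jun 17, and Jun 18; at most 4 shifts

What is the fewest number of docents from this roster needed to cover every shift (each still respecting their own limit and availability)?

8 slots to fill and no one can take more than 5, so at least ⌈8/5⌉ = 2 docents are needed.
Priya and Ibarra alone can cover everything: Jun 11→Priya, Jun 12→Priya, Jun 13→Ibarra, Jun 14→Priya, Jun 15→Priya, Jun 16→Ibarra, Jun 17→Ibarra, Jun 18→Priya.

2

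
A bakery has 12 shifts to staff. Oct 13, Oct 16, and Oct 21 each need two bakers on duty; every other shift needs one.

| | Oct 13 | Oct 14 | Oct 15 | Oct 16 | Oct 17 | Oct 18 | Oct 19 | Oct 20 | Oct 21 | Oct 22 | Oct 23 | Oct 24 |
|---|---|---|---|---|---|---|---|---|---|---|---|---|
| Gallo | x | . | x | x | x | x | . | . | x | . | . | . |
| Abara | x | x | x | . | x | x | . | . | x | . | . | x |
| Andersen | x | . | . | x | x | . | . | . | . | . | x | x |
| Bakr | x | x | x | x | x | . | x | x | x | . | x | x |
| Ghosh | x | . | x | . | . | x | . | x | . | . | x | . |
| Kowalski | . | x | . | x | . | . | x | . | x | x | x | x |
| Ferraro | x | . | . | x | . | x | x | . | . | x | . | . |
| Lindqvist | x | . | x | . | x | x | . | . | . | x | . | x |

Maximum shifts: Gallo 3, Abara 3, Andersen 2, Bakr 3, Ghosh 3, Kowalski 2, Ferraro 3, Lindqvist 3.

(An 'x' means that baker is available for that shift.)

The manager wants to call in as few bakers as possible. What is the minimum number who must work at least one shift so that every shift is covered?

5

15 slots to fill and no one can take more than 3, so at least ⌈15/3⌉ = 5 bakers are needed.
Gallo, Abara, Bakr, Ghosh, and Ferraro alone can cover everything: Oct 13→Ghosh+Ferraro, Oct 14→Abara, Oct 15→Ghosh, Oct 16→Gallo+Ferraro, Oct 17→Gallo, Oct 18→Ghosh, Oct 19→Bakr, Oct 20→Bakr, Oct 21→Gallo+Abara, Oct 22→Ferraro, Oct 23→Bakr, Oct 24→Abara.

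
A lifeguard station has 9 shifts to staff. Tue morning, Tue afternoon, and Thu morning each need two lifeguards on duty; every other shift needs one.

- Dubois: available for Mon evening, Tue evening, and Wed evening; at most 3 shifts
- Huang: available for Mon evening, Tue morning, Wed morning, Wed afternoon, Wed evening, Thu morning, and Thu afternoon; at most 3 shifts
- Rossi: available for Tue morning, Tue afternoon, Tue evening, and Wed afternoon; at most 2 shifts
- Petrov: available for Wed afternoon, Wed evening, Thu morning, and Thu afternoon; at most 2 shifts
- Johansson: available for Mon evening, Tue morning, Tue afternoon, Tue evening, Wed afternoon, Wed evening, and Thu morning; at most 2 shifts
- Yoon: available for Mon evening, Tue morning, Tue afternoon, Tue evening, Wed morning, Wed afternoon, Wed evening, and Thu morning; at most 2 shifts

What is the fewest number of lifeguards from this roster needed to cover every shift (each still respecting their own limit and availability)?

12 slots to fill and no one can take more than 3, so at least ⌈12/3⌉ = 4 lifeguards are needed.
Any 4 lifeguards together have capacity at most 3+3+2+2 = 10 < 12 slots, so 4 can never suffice.
Dubois, Huang, Rossi, Petrov, and Johansson alone can cover everything: Mon evening→Dubois, Tue morning→Huang+Rossi, Tue afternoon→Rossi+Johansson, Tue evening→Dubois, Wed morning→Huang, Wed afternoon→Petrov, Wed evening→Dubois, Thu morning→Petrov+Johansson, Thu afternoon→Huang.

5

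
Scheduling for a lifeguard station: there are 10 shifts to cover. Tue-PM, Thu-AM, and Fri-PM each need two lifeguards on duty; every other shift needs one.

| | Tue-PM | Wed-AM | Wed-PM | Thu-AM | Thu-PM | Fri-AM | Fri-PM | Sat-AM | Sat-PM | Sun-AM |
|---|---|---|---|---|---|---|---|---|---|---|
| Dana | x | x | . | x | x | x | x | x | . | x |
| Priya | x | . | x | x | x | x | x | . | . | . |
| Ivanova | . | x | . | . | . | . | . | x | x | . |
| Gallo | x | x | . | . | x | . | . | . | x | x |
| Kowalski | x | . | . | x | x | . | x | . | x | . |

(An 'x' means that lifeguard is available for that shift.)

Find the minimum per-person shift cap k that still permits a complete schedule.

With 5 lifeguards and 13 worker-slots to fill, someone must work at least ⌈13/5⌉ = 3 shifts, so k ≥ 3.
k = 3 works: Tue-PM→Gallo+Kowalski, Wed-AM→Ivanova, Wed-PM→Priya, Thu-AM→Priya+Kowalski, Thu-PM→Gallo, Fri-AM→Dana, Fri-PM→Priya+Kowalski, Sat-AM→Dana, Sat-PM→Ivanova, Sun-AM→Dana.
Loads: Dana 3, Priya 3, Ivanova 2, Gallo 2, Kowalski 3 — all ≤ 3.

3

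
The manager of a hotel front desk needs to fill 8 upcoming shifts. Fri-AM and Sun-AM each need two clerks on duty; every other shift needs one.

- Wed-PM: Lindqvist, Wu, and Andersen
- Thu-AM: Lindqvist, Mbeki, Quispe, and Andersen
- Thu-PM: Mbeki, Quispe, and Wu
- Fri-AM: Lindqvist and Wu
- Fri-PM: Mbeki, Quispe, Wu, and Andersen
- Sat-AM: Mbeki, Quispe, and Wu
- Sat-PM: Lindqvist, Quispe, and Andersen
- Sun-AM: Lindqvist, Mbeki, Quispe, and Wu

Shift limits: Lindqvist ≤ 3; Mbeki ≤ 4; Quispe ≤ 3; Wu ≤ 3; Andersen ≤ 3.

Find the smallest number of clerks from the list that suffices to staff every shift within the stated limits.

3

10 slots to fill and no one can take more than 4, so at least ⌈10/4⌉ = 3 clerks are needed.
Lindqvist, Mbeki, and Wu alone can cover everything: Wed-PM→Lindqvist, Thu-AM→Mbeki, Thu-PM→Mbeki, Fri-AM→Lindqvist+Wu, Fri-PM→Mbeki, Sat-AM→Wu, Sat-PM→Lindqvist, Sun-AM→Mbeki+Wu.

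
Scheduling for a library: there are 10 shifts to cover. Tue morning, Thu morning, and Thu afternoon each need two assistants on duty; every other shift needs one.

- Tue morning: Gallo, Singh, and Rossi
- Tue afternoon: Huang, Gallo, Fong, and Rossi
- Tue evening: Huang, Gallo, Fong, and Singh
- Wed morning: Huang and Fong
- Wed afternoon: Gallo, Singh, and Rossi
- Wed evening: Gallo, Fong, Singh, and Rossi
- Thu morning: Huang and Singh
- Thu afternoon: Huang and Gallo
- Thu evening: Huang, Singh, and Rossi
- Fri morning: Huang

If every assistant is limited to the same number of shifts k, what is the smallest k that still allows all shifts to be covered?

With 5 assistants and 13 worker-slots to fill, someone must work at least ⌈13/5⌉ = 3 shifts, so k ≥ 3.
k = 3 works: Tue morning→Gallo+Singh, Tue afternoon→Fong, Tue evening→Fong, Wed morning→Fong, Wed afternoon→Gallo, Wed evening→Rossi, Thu morning→Huang+Singh, Thu afternoon→Huang+Gallo, Thu evening→Singh, Fri morning→Huang.
Loads: Huang 3, Gallo 3, Fong 3, Singh 3, Rossi 1 — all ≤ 3.

3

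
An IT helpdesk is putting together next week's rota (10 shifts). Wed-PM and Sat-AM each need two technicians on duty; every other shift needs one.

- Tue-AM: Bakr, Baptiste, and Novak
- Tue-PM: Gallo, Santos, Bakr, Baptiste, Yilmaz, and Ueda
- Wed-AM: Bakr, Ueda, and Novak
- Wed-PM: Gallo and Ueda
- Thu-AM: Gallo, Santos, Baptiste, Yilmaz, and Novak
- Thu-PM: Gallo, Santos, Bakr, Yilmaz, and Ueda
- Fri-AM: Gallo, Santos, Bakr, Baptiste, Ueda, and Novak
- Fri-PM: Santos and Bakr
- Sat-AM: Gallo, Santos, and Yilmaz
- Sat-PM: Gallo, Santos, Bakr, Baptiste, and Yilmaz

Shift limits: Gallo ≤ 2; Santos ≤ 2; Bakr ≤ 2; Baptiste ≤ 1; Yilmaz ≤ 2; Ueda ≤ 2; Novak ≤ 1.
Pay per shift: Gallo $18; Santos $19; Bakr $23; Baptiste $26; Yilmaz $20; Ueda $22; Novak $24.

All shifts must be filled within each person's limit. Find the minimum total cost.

$254

Wed-PM can only be covered by Gallo and Ueda, so that assignment is forced.
Picking the cheapest available technician for each shift independently would cost $231, but that ignores the shift limits.
An optimal schedule: Tue-AM→Bakr, Tue-PM→Ueda, Wed-AM→Bakr, Wed-PM→Gallo+Ueda, Thu-AM→Baptiste, Thu-PM→Yilmaz, Fri-AM→Novak, Fri-PM→Santos, Sat-AM→Gallo+Santos, Sat-PM→Yilmaz.
Total: 23 + 22 + 23 + 18 + 22 + 26 + 20 + 24 + 19 + 18 + 19 + 20 = $254.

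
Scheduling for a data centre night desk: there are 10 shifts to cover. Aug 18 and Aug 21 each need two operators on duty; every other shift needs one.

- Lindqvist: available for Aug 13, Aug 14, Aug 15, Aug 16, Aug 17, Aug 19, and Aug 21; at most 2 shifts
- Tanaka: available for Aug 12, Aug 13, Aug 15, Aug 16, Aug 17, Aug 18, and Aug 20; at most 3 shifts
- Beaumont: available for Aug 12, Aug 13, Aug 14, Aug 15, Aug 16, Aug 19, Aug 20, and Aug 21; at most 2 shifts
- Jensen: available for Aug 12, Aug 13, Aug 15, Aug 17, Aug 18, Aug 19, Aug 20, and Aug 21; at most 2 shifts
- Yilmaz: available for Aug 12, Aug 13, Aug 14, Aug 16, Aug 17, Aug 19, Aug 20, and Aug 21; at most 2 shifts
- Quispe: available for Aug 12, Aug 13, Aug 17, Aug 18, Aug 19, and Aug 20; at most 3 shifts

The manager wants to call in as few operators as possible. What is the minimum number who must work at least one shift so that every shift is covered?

12 slots to fill and no one can take more than 3, so at least ⌈12/3⌉ = 4 operators are needed.
Any 4 operators together have capacity at most 3+3+2+2 = 10 < 12 slots, so 4 can never suffice.
Lindqvist, Tanaka, Beaumont, Jensen, and Quispe alone can cover everything: Aug 12→Tanaka, Aug 13→Quispe, Aug 14→Lindqvist, Aug 15→Tanaka, Aug 16→Lindqvist, Aug 17→Quispe, Aug 18→Tanaka+Jensen, Aug 19→Beaumont, Aug 20→Quispe, Aug 21→Beaumont+Jensen.

5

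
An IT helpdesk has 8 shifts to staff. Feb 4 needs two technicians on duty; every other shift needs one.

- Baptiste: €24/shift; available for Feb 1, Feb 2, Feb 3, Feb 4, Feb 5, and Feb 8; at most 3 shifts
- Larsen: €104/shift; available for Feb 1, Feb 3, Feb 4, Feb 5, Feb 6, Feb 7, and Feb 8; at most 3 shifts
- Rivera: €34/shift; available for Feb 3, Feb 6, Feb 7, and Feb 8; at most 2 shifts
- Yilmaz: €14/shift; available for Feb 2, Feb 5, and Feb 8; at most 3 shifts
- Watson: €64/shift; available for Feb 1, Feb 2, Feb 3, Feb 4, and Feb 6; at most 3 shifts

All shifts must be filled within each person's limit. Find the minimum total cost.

€246

Picking the cheapest available technician for each shift independently would cost €246, and that bound is achievable.
An optimal schedule: Feb 1→Baptiste, Feb 2→Yilmaz, Feb 3→Baptiste, Feb 4→Baptiste+Watson, Feb 5→Yilmaz, Feb 6→Rivera, Feb 7→Rivera, Feb 8→Yilmaz.
Total: 24 + 14 + 24 + 24 + 64 + 14 + 34 + 34 + 14 = €246.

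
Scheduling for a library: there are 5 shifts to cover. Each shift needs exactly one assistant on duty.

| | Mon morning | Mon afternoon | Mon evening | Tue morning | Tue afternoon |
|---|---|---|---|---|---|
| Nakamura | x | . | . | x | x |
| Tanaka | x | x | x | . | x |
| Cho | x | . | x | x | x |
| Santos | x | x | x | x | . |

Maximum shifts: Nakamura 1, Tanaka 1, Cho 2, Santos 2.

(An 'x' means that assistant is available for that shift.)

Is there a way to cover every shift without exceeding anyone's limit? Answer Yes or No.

Yes

One valid schedule: Mon morning→Santos, Mon afternoon→Tanaka, Mon evening→Cho, Tue morning→Nakamura, Tue afternoon→Cho.
Loads: Nakamura 1/1, Tanaka 1/1, Cho 2/2, Santos 1/2 — all within limits.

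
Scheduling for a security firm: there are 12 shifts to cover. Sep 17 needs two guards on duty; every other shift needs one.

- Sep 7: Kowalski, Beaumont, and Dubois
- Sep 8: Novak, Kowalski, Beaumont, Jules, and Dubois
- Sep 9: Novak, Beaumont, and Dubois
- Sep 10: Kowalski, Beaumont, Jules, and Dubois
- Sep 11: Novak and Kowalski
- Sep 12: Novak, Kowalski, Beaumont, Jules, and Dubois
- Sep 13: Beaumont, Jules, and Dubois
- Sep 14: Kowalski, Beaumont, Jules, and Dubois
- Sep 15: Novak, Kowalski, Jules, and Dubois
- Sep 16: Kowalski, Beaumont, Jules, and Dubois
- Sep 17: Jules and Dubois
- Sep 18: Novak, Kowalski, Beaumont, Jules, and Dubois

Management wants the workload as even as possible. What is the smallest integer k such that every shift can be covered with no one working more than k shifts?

With 5 guards and 13 worker-slots to fill, someone must work at least ⌈13/5⌉ = 3 shifts, so k ≥ 3.
k = 3 works: Sep 7→Kowalski, Sep 8→Beaumont, Sep 9→Novak, Sep 10→Kowalski, Sep 11→Novak, Sep 12→Jules, Sep 13→Beaumont, Sep 14→Kowalski, Sep 15→Novak, Sep 16→Beaumont, Sep 17→Jules+Dubois, Sep 18→Jules.
Loads: Novak 3, Kowalski 3, Beaumont 3, Jules 3, Dubois 1 — all ≤ 3.

3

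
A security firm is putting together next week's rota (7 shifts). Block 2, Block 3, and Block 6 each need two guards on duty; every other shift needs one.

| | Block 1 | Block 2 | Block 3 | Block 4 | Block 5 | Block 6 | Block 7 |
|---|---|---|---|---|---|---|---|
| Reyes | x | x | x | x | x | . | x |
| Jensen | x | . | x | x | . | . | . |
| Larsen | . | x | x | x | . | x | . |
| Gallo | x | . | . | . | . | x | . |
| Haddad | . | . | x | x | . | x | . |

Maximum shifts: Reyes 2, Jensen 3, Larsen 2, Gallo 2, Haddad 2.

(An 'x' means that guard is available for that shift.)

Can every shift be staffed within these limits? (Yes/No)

Total capacity is 11 and 10 slots are needed, so capacity alone doesn't rule it out.
Shifts {Block 2, Block 5, Block 7} need 4 worker-slots in total, but the guards available for any of those shifts (Reyes and Larsen) can supply at most 3 among them. So no valid schedule exists.

No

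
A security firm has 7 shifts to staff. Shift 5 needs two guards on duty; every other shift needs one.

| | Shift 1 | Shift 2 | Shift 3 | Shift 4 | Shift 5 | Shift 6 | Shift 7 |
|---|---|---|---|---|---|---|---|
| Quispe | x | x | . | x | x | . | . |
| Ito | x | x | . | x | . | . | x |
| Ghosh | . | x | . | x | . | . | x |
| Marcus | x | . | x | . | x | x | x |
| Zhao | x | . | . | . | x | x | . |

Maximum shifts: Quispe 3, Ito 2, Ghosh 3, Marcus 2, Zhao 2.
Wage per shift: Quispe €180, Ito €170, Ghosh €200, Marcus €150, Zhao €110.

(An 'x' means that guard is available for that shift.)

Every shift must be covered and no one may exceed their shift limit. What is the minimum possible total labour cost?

€1220

Shift 3 can only be covered by Marcus, so that assignment is forced.
Picking the cheapest available guard for each shift independently would cost €1120, but that ignores the shift limits.
An optimal schedule: Shift 1→Quispe, Shift 2→Ito, Shift 3→Marcus, Shift 4→Ito, Shift 5→Zhao+Quispe, Shift 6→Zhao, Shift 7→Marcus.
Total: 180 + 170 + 150 + 170 + 110 + 180 + 110 + 150 = €1220.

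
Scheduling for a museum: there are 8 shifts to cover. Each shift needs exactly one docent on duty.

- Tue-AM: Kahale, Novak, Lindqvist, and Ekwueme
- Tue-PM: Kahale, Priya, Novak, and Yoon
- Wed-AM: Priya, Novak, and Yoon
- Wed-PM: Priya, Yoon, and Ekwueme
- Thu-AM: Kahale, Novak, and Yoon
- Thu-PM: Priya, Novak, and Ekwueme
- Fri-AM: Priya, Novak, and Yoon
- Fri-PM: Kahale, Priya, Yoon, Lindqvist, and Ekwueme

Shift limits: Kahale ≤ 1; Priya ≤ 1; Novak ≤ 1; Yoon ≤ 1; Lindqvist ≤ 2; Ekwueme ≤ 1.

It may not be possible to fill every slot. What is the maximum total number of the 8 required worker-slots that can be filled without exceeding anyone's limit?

7

Total capacity across all docents is 1+1+1+1+2+1 = 7, and 8 slots are needed, so at most 7 can be filled.
An assignment achieving 7: Tue-AM→Lindqvist, Wed-AM→Priya, Wed-PM→Yoon, Thu-AM→Kahale, Thu-PM→Ekwueme, Fri-AM→Novak, Fri-PM→Lindqvist.
Loads: Kahale 1/1, Priya 1/1, Novak 1/1, Yoon 1/1, Lindqvist 2/2, Ekwueme 1/1.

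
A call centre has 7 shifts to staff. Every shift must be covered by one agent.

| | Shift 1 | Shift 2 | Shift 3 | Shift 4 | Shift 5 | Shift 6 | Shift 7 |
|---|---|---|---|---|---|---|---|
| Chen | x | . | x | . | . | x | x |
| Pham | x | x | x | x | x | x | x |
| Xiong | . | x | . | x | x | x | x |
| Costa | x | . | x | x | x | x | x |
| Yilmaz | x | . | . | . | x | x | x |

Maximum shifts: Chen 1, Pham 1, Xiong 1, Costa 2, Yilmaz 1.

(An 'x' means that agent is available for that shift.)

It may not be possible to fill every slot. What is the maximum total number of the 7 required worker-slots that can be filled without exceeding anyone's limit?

6

Total capacity across all agents is 1+1+1+2+1 = 6, and 7 slots are needed, so at most 6 can be filled.
An assignment achieving 6: Shift 1→Costa, Shift 2→Pham, Shift 3→Chen, Shift 4→Xiong, Shift 5→Costa, Shift 6→Yilmaz.
Loads: Chen 1/1, Pham 1/1, Xiong 1/1, Costa 2/2, Yilmaz 1/1.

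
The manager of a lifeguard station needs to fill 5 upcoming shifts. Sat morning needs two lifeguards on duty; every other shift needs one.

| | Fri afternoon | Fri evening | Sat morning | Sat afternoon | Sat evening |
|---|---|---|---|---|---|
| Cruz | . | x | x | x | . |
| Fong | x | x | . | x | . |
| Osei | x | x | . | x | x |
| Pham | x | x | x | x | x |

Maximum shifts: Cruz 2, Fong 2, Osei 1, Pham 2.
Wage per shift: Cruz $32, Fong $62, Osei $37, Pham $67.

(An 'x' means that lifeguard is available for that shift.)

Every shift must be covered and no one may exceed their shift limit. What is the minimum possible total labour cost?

$292

Sat morning can only be covered by Cruz and Pham, so that assignment is forced.
Picking the cheapest available lifeguard for each shift independently would cost $237, but that ignores the shift limits.
An optimal schedule: Fri afternoon→Fong, Fri evening→Cruz, Sat morning→Cruz+Pham, Sat afternoon→Fong, Sat evening→Osei.
Total: 62 + 32 + 32 + 67 + 62 + 37 = $292.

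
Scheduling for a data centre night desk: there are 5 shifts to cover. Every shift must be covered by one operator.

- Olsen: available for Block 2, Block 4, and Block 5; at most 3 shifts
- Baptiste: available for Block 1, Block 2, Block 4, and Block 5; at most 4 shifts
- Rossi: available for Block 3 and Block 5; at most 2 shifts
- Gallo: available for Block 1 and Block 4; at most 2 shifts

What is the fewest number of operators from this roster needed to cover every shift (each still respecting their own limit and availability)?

5 slots to fill and no one can take more than 4, so at least ⌈5/4⌉ = 2 operators are needed.
Baptiste and Rossi alone can cover everything: Block 1→Baptiste, Block 2→Baptiste, Block 3→Rossi, Block 4→Baptiste, Block 5→Baptiste.

2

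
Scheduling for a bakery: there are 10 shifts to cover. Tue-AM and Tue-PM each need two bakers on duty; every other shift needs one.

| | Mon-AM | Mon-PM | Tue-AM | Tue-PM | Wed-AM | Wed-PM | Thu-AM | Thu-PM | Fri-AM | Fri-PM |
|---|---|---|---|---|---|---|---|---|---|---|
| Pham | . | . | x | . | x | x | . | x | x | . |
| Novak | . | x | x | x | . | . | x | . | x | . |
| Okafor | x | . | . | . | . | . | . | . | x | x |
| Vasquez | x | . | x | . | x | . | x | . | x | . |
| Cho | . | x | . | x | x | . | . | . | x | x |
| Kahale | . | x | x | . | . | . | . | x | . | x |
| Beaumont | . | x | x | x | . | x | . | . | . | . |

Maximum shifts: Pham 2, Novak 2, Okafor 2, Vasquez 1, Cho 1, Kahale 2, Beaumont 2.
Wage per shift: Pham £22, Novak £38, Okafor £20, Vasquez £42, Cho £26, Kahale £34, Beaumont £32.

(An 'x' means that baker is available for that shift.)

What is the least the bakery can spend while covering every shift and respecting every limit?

£360

Picking the cheapest available baker for each shift independently would cost £302, but that ignores the shift limits.
An optimal schedule: Mon-AM→Okafor, Mon-PM→Beaumont, Tue-AM→Kahale+Beaumont, Tue-PM→Novak+Cho, Wed-AM→Vasquez, Wed-PM→Pham, Thu-AM→Novak, Thu-PM→Pham, Fri-AM→Okafor, Fri-PM→Kahale.
Total: 20 + 32 + 34 + 32 + 38 + 26 + 42 + 22 + 38 + 22 + 20 + 34 = £360.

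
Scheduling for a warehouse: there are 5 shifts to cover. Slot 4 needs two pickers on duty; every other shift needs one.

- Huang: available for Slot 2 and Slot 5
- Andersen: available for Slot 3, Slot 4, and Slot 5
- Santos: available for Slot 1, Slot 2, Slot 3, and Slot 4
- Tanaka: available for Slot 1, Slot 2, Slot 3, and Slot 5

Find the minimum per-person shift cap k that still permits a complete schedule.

With 4 pickers and 6 worker-slots to fill, someone must work at least ⌈6/4⌉ = 2 shifts, so k ≥ 2.
k = 2 works: Slot 1→Santos, Slot 2→Huang, Slot 3→Andersen, Slot 4→Andersen+Santos, Slot 5→Huang.
Loads: Huang 2, Andersen 2, Santos 2, Tanaka 0 — all ≤ 2.

2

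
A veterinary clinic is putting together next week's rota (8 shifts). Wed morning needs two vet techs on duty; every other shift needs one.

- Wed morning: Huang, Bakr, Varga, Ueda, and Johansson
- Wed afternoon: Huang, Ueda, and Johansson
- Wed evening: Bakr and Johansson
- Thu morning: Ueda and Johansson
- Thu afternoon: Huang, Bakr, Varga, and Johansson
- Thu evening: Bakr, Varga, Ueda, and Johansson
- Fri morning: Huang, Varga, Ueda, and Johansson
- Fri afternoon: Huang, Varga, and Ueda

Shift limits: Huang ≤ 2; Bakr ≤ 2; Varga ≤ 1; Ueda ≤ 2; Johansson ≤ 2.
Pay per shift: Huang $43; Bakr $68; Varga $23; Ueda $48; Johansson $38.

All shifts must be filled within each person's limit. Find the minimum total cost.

$417

Picking the cheapest available vet tech for each shift independently would cost $267, but that ignores the shift limits.
An optimal schedule: Wed morning→Ueda+Johansson, Wed afternoon→Huang, Wed evening→Bakr, Thu morning→Ueda, Thu afternoon→Bakr, Thu evening→Varga, Fri morning→Johansson, Fri afternoon→Huang.
Total: 48 + 38 + 43 + 68 + 48 + 68 + 23 + 38 + 43 = $417.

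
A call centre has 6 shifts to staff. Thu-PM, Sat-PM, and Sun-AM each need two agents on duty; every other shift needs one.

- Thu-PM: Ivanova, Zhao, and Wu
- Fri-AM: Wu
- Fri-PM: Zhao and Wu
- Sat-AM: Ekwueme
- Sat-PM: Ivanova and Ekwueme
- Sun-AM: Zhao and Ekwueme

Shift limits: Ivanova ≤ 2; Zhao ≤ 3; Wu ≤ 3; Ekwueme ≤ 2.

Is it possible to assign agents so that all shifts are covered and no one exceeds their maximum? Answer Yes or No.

Total capacity is 10 and 9 slots are needed, so capacity alone doesn't rule it out.
Shifts {Sat-AM, Sat-PM, Sun-AM} need 5 worker-slots in total, but the agents available for any of those shifts (Ivanova, Zhao, and Ekwueme) can supply at most 4 among them. So no valid schedule exists.

No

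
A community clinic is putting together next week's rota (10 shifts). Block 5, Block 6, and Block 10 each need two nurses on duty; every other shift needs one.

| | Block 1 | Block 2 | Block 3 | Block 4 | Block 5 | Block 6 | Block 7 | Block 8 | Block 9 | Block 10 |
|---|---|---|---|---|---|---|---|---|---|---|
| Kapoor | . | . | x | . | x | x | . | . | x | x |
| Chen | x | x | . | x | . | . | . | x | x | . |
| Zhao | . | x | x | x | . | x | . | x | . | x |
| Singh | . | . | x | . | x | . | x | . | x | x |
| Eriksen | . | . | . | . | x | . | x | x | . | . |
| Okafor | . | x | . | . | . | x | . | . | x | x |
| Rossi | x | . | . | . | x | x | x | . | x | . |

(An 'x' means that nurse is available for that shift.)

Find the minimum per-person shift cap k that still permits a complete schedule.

With 7 nurses and 13 worker-slots to fill, someone must work at least ⌈13/7⌉ = 2 shifts, so k ≥ 2.
k = 2 works: Block 1→Chen, Block 2→Zhao, Block 3→Kapoor, Block 4→Chen, Block 5→Eriksen+Rossi, Block 6→Okafor+Rossi, Block 7→Singh, Block 8→Zhao, Block 9→Kapoor, Block 10→Singh+Okafor.
Loads: Kapoor 2, Chen 2, Zhao 2, Singh 2, Eriksen 1, Okafor 2, Rossi 2 — all ≤ 2.

2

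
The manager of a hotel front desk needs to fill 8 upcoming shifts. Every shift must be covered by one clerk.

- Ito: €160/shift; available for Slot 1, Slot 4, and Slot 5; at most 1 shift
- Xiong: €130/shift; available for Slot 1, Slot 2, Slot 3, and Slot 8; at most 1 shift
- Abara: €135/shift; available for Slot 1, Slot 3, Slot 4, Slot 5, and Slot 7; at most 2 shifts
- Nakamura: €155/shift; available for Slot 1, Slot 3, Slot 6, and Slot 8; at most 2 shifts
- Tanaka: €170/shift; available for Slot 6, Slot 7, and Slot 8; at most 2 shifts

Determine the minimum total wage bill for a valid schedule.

€1210

Slot 2 can only be covered by Xiong, so that assignment is forced.
Picking the cheapest available clerk for each shift independently would cost €1080, but that ignores the shift limits.
An optimal schedule: Slot 1→Nakamura, Slot 2→Xiong, Slot 3→Abara, Slot 4→Ito, Slot 5→Abara, Slot 6→Nakamura, Slot 7→Tanaka, Slot 8→Tanaka.
Total: 155 + 130 + 135 + 160 + 135 + 155 + 170 + 170 = €1210.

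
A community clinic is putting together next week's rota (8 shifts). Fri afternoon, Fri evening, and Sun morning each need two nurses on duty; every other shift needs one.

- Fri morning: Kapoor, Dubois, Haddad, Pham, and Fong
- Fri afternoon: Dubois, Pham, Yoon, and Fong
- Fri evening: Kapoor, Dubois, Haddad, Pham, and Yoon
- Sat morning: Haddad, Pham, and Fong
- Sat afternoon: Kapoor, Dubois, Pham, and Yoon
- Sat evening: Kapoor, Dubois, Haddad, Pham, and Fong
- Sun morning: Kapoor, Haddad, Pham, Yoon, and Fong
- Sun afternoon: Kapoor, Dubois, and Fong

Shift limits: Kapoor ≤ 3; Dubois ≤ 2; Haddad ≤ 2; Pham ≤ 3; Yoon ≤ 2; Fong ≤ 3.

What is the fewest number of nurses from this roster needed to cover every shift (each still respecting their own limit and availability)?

11 slots to fill and no one can take more than 3, so at least ⌈11/3⌉ = 4 nurses are needed.
Kapoor, Dubois, Pham, and Fong alone can cover everything: Fri morning→Fong, Fri afternoon→Dubois+Pham, Fri evening→Kapoor+Dubois, Sat morning→Pham, Sat afternoon→Kapoor, Sat evening→Fong, Sun morning→Kapoor+Pham, Sun afternoon→Fong.

4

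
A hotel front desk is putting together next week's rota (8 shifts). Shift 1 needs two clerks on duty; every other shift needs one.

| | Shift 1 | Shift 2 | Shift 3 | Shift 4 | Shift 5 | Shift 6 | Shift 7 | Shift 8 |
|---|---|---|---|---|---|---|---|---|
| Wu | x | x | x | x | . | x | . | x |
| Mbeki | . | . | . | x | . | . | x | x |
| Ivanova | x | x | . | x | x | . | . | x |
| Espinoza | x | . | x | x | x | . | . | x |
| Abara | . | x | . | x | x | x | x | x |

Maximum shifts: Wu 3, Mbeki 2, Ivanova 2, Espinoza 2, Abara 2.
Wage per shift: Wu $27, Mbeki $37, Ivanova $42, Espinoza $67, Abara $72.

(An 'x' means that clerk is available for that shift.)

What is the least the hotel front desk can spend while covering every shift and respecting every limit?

$373

Picking the cheapest available clerk for each shift independently would cost $283, but that ignores the shift limits.
An optimal schedule: Shift 1→Wu+Ivanova, Shift 2→Ivanova, Shift 3→Wu, Shift 4→Mbeki, Shift 5→Espinoza, Shift 6→Wu, Shift 7→Mbeki, Shift 8→Espinoza.
Total: 27 + 42 + 42 + 27 + 37 + 67 + 27 + 37 + 67 = $373.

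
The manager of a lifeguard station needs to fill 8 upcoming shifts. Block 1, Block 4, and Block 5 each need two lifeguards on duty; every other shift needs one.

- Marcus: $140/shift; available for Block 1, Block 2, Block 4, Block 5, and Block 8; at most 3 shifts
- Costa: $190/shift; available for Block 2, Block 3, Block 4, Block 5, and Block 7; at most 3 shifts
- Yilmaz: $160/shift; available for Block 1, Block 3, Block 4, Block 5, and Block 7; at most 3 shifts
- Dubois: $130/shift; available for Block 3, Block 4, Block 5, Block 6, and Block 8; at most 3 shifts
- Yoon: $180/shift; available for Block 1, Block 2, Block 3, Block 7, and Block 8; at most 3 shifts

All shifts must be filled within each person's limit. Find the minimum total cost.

$1650

Block 6 can only be covered by Dubois, so that assignment is forced.
Picking the cheapest available lifeguard for each shift independently would cost $1530, but that ignores the shift limits.
An optimal schedule: Block 1→Marcus+Yilmaz, Block 2→Marcus, Block 3→Yoon, Block 4→Dubois+Marcus, Block 5→Dubois+Yilmaz, Block 6→Dubois, Block 7→Yilmaz, Block 8→Yoon.
Total: 140 + 160 + 140 + 180 + 130 + 140 + 130 + 160 + 130 + 160 + 180 = $1650.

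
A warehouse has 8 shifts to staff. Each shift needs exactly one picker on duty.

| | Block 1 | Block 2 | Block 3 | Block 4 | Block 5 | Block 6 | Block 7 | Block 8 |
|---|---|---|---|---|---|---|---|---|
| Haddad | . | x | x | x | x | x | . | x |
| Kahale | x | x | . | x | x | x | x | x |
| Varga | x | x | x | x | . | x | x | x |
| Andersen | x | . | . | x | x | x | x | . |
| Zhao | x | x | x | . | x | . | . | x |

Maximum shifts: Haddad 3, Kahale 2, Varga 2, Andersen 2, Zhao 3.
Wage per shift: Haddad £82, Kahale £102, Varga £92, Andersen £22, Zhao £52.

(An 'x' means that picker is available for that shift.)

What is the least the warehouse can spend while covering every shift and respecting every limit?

£446

Picking the cheapest available picker for each shift independently would cost £266, but that ignores the shift limits.
An optimal schedule: Block 1→Andersen, Block 2→Zhao, Block 3→Zhao, Block 4→Haddad, Block 5→Zhao, Block 6→Haddad, Block 7→Andersen, Block 8→Haddad.
Total: 22 + 52 + 52 + 82 + 52 + 82 + 22 + 82 = £446.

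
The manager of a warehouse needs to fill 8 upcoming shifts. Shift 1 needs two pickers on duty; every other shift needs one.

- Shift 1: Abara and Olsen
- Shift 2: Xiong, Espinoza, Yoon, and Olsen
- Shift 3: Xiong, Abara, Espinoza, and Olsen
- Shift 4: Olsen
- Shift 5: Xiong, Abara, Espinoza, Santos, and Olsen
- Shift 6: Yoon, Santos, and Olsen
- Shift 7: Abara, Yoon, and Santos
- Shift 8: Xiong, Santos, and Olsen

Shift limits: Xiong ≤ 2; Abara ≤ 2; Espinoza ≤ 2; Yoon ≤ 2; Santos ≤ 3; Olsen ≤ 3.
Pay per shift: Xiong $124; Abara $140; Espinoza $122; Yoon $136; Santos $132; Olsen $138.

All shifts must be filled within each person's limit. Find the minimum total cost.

Shift 1 can only be covered by Abara and Olsen, so that assignment is forced.
Shift 4 can only be covered by Olsen, so that assignment is forced.
Picking the cheapest available picker for each shift independently would cost $1170, but that ignores the shift limits.
An optimal schedule: Shift 1→Olsen+Abara, Shift 2→Espinoza, Shift 3→Espinoza, Shift 4→Olsen, Shift 5→Xiong, Shift 6→Santos, Shift 7→Santos, Shift 8→Xiong.
Total: 138 + 140 + 122 + 122 + 138 + 124 + 132 + 132 + 124 = $1172.

$1172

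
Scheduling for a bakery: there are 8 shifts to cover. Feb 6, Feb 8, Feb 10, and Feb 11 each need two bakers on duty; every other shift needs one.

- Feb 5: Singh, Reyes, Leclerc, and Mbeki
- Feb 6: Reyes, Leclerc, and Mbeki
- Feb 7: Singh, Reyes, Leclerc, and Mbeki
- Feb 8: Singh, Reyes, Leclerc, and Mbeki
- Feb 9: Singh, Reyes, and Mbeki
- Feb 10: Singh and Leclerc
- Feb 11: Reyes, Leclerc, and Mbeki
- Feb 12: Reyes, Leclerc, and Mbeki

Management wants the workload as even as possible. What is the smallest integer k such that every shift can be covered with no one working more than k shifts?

With 4 bakers and 12 worker-slots to fill, someone must work at least ⌈12/4⌉ = 3 shifts, so k ≥ 3.
k = 3 works: Feb 5→Mbeki, Feb 6→Reyes+Leclerc, Feb 7→Mbeki, Feb 8→Singh+Mbeki, Feb 9→Singh, Feb 10→Singh+Leclerc, Feb 11→Reyes+Leclerc, Feb 12→Reyes.
Loads: Singh 3, Reyes 3, Leclerc 3, Mbeki 3 — all ≤ 3.

3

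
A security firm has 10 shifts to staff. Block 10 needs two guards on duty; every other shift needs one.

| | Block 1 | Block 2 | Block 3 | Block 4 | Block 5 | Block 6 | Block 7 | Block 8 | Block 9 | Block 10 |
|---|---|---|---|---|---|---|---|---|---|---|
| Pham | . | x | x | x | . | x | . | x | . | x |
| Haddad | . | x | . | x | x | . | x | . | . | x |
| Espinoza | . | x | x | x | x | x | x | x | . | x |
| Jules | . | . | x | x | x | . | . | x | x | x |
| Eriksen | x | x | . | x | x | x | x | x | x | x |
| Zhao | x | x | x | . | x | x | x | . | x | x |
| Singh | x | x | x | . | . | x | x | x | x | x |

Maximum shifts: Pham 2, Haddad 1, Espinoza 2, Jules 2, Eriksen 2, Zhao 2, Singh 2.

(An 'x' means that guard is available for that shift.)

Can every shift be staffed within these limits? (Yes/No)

One valid schedule: Block 1→Eriksen, Block 2→Eriksen, Block 3→Pham, Block 4→Pham, Block 5→Haddad, Block 6→Espinoza, Block 7→Espinoza, Block 8→Jules, Block 9→Jules, Block 10→Zhao+Singh.
Loads: Pham 2/2, Haddad 1/1, Espinoza 2/2, Jules 2/2, Eriksen 2/2, Zhao 1/2, Singh 1/2 — all within limits.

Yes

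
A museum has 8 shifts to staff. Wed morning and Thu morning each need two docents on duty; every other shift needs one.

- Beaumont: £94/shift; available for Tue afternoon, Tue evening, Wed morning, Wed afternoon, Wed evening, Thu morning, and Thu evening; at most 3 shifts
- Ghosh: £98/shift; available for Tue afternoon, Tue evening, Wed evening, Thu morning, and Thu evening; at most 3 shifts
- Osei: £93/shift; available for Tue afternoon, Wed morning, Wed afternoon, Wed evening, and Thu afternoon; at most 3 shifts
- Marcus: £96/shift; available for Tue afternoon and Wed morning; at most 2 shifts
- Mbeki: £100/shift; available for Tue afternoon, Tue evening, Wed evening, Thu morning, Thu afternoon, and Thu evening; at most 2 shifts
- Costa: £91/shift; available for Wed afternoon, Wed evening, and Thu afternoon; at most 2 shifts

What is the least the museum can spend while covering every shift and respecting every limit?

£937

Picking the cheapest available docent for each shift independently would cost £933, but that ignores the shift limits.
An optimal schedule: Tue afternoon→Osei, Tue evening→Beaumont, Wed morning→Osei+Marcus, Wed afternoon→Costa, Wed evening→Osei, Thu morning→Beaumont+Ghosh, Thu afternoon→Costa, Thu evening→Beaumont.
Total: 93 + 94 + 93 + 96 + 91 + 93 + 94 + 98 + 91 + 94 = £937.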